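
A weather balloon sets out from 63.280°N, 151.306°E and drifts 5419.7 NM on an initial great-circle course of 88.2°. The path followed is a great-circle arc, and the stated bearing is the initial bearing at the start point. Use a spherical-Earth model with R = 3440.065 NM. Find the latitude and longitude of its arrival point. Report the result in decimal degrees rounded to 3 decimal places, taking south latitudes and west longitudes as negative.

latitude 0.570°, longitude -116.966°

Central angle δ = d/R = 1.575464 rad.
Start latitude φ₁ = 1.104444 rad; initial bearing θ = 1.539380 rad.
sin φ₂ = sin φ₁ cos δ + cos φ₁ sin δ cos θ = (0.893214)(-0.004668) + (0.449631)(0.999989)(0.031411) = 0.009954
φ₂ = asin(0.009954) = 0.009954 rad = 0.570°.
For the longitude increment, Δλ = atan2( sin θ sin δ cos φ₁, cos δ − sin φ₁ sin φ₂ ) = atan2(0.449404, -0.013559) = 91.728°.
λ₂ = 151.306° + 91.728° = 243.034°, normalized to (−180°, 180°] → -116.966°.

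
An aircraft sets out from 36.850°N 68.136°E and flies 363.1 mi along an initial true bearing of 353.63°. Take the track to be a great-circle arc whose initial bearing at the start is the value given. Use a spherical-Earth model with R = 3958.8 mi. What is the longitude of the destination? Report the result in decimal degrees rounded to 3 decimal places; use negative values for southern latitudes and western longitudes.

longitude 67.352°

Angular distance δ = d/R = 363.1 / 3958.8 = 0.091720 rad.
With φ₁ = 36.850° = 0.643154 rad and θ = 353.63° = 6.172008 rad:
Destination latitude: φ₂ = arcsin( sin φ₁ cos δ + cos φ₁ sin δ cos θ ) = arcsin(0.670041) = 42.070°.
Δλ = atan2( sin θ sin δ cos φ₁ , cos δ − sin φ₁ sin φ₂ ) = atan2(-0.008132, 0.593958) = -0.013690 rad = -0.784°.
λ₂ = 68.136° + -0.784° = 67.352°.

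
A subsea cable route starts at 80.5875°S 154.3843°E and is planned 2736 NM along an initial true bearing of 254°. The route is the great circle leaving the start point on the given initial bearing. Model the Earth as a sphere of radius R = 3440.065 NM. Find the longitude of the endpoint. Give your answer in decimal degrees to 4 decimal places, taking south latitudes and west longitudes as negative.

Central angle δ = d/R = 0.795334 rad.
Converting: φ₁ = -1.406517 rad, θ = 4.433136 rad.
sin φ₂ = sin φ₁ cos δ + cos φ₁ sin δ cos θ = (-0.986537)(0.700046) + (0.163541)(0.714097)(-0.275637) = -0.722811
φ₂ = asin(-0.722811) = -0.807862 rad = -46.2871°.
For the longitude increment, Δλ = atan2( sin θ sin δ cos φ₁, cos δ − sin φ₁ sin φ₂ ) = atan2(-0.112260, -0.013033) = -96.6224°.
Hence λ₂ = 154.3843° + -96.6224° = 57.7619°.

longitude 57.7619°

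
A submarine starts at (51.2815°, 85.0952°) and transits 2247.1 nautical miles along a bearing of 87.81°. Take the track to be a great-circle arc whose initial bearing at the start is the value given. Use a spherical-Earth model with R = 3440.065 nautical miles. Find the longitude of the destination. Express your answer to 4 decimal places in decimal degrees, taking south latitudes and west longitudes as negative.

Angular distance δ = d/R = 2247.1 / 3440.065 = 0.653214 rad.
With φ₁ = 51.2815° = 0.895031 rad and θ = 87.81° = 1.532574 rad:
Applying the spherical law of cosines for sides, sin φ₂ = sin φ₁ cos δ + cos φ₁ sin δ cos θ = 0.634133, so φ₂ = 39.3557°.
For the longitude increment, Δλ = atan2( sin θ sin δ cos φ₁, cos δ − sin φ₁ sin φ₂ ) = atan2(0.379862, 0.299366) = 51.7586°.
Hence λ₂ = 85.0952° + 51.7586° = 136.8538°.

longitude 136.8538°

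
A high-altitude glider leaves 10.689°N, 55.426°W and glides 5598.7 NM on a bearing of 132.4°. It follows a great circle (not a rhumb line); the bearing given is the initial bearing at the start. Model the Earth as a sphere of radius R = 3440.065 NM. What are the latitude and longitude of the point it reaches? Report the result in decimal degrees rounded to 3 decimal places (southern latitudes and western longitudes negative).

latitude -42.225°, longitude 29.214°

Angular distance δ = d/R = 5598.7 / 3440.065 = 1.627498 rad.
With φ₁ = 10.689° = 0.186558 rad and θ = 132.4° = 2.310816 rad:
Applying the spherical law of cosines for sides, sin φ₂ = sin φ₁ cos δ + cos φ₁ sin δ cos θ = -0.672049, so φ₂ = -42.225°.
For the longitude increment, Δλ = atan2( sin θ sin δ cos φ₁, cos δ − sin φ₁ sin φ₂ ) = atan2(0.724476, 0.067979) = 84.640°.
Hence λ₂ = -55.426° + 84.640° = 29.214°.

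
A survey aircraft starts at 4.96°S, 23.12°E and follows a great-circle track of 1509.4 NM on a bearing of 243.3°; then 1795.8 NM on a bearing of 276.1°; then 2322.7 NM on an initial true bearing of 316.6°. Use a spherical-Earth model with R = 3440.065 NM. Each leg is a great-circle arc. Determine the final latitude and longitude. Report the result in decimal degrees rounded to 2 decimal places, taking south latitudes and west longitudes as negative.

latitude 17.75°, longitude -57.16°

Apply the spherical direct solution leg by leg, carrying full precision between legs.
Leg 1: from (-4.96°, 23.12°), δ = 1509.4/3440.065 = 0.438771 rad, θ = 243.3° → φ = -15.57°, λ = -0.08°.
Leg 2: from (-15.57°, -0.08°), δ = 1795.8/3440.065 = 0.522025 rad, θ = 276.1° → φ = -10.47°, λ = -30.36°.
Leg 3: from (-10.47°, -30.36°), δ = 2322.7/3440.065 = 0.675191 rad, θ = 316.6° → φ = 17.75°, λ = -57.16°.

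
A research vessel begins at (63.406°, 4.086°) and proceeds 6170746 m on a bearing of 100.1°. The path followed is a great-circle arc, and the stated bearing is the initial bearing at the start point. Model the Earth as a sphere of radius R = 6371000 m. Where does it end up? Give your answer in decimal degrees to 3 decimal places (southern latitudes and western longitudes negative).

latitude 26.222°, longitude 68.825°

The arc subtends δ = 6170746/6371000 = 0.968568 rad at the centre.
Start latitude φ₁ = 1.106643 rad; initial bearing θ = 1.747075 rad.
Destination latitude: φ₂ = arcsin( sin φ₁ cos δ + cos φ₁ sin δ cos θ ) = arcsin(0.441853) = 26.222°.
Δλ = atan2( sin θ sin δ cos φ₁ , cos δ − sin φ₁ sin φ₂ ) = atan2(0.363193, 0.171375) = 1.129916 rad = 64.739°.
λ₂ = λ₁ + Δλ = 68.825°.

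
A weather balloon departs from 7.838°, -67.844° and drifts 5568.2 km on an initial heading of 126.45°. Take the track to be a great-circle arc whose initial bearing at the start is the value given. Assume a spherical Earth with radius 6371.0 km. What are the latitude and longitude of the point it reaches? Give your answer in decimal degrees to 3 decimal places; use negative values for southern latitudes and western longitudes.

latitude -21.337°, longitude -26.371°

The arc subtends δ = 5568.2/6371 = 0.873992 rad at the centre.
With φ₁ = 7.838° = 0.136799 rad and θ = 126.45° = 2.206969 rad:
sin φ₂ = sin φ₁ cos δ + cos φ₁ sin δ cos θ = (0.136373)(0.641771) + (0.990658)(0.766897)(-0.594121) = -0.363853
φ₂ = asin(-0.363853) = -0.372401 rad = -21.337°.
Δλ = atan2( sin θ sin δ cos φ₁ , cos δ − sin φ₁ sin φ₂ ) = atan2(0.611110, 0.691390) = 0.723841 rad = 41.473°.
Hence λ₂ = -67.844° + 41.473° = -26.371°.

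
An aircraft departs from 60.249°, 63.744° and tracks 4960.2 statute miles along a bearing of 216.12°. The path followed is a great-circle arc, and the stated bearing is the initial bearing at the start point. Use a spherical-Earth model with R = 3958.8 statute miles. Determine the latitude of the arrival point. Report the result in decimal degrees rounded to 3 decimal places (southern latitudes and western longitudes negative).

The arc subtends δ = 4960.2/3958.8 = 1.252955 rad at the centre.
Converting: φ₁ = 1.051543 rad, θ = 3.772006 rad.
Destination latitude: φ₂ = arcsin( sin φ₁ cos δ + cos φ₁ sin δ cos θ ) = arcsin(-0.109447) = -6.283°.
Then Δλ = atan2(-0.277866, 0.407537) = -0.598419 rad, from sin θ sin δ cos φ₁ over cos δ − sin φ₁ sin φ₂.
Hence λ₂ = 63.744° + -34.287° = 29.457°.

latitude -6.283°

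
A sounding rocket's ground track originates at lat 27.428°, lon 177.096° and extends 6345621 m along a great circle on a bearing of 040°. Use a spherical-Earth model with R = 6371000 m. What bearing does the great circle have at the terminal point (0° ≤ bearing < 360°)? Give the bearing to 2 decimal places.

final bearing 91.70°

The arc subtends δ = 6345621/6371000 = 0.996016 rad at the centre.
Start latitude φ₁ = 0.478709 rad; initial bearing θ = 0.698132 rad.
Destination latitude: φ₂ = arcsin( sin φ₁ cos δ + cos φ₁ sin δ cos θ ) = arcsin(0.821100) = 55.195°.
For the longitude increment, Δλ = atan2( sin θ sin δ cos φ₁, cos δ − sin φ₁ sin φ₂ ) = atan2(0.478854, 0.165424) = 70.942°.
λ₂ = 177.096° + 70.942° = 248.038°, normalized to (−180°, 180°] → -111.962°.
The forward bearing on arrival equals the back-azimuth from the destination plus 180°.
Back-azimuth from P₂ (55.20°, -111.96°) to P₁ (27.43°, 177.10°), with Δλ' = λ₁ − λ₂ = 289.06°: atan2( sin Δλ' cos φ₁ , cos φ₂ sin φ₁ − sin φ₂ cos φ₁ cos Δλ' ) = 271.70°.
Final bearing = (271.70° + 180°) mod 360° = 91.70°.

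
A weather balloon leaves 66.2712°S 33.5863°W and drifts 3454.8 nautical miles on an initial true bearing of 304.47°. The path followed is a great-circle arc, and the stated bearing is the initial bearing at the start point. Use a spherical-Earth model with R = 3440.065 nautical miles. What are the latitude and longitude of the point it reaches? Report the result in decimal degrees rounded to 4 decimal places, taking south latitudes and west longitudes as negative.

latitude -17.4065°, longitude -80.3900°

δ = 3454.8/3440.065 = 1.004283 rad (57.5412°).
Start latitude φ₁ = -1.156651 rad; initial bearing θ = 5.314004 rad.
sin φ₂ = sin φ₁ cos δ + cos φ₁ sin δ cos θ = (-0.915460)(0.536693) + (0.402408)(0.843778)(0.565975) = -0.299149
φ₂ = asin(-0.299149) = -0.303800 rad = -17.4065°.
Then Δλ = atan2(-0.279927, 0.262834) = -0.816879 rad, from sin θ sin δ cos φ₁ over cos δ − sin φ₁ sin φ₂.
λ₂ = -33.5863° + -46.8037° = -80.3900°.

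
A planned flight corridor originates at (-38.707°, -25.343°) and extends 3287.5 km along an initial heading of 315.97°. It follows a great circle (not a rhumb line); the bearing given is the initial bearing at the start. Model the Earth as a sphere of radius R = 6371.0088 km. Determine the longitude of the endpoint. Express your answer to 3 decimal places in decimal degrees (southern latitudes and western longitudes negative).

longitude -46.190°

Angular distance δ = d/R = 3287.5 / 6371.0088 = 0.516009 rad.
With φ₁ = -38.707° = -0.675565 rad and θ = 315.97° = 5.514717 rad:
Destination latitude: φ₂ = arcsin( sin φ₁ cos δ + cos φ₁ sin δ cos θ ) = arcsin(-0.267084) = -15.491°.
Δλ = atan2( sin θ sin δ cos φ₁ , cos δ − sin φ₁ sin φ₂ ) = atan2(-0.267614, 0.702778) = -0.363841 rad = -20.847°.
Hence λ₂ = -25.343° + -20.847° = -46.190°.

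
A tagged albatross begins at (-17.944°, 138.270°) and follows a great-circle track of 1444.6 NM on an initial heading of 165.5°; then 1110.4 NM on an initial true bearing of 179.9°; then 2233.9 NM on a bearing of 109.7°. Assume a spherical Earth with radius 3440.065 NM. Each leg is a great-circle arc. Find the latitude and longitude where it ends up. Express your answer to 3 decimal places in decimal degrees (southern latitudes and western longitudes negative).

Apply the spherical direct solution leg by leg, carrying full precision between legs.
Leg 1: from (-17.944°, 138.270°), δ = 1444.6/3440.065 = 0.419934 rad, θ = 165.5° → φ = -41.059°, λ = 146.050°.
Leg 2: from (-41.059°, 146.050°), δ = 1110.4/3440.065 = 0.322785 rad, θ = 179.9° → φ = -59.553°, λ = 146.113°.
Leg 3: from (-59.553°, 146.113°), δ = 2233.9/3440.065 = 0.649377 rad, θ = 109.7° → φ = -52.178°, λ = -145.701°.

latitude -52.178°, longitude -145.701°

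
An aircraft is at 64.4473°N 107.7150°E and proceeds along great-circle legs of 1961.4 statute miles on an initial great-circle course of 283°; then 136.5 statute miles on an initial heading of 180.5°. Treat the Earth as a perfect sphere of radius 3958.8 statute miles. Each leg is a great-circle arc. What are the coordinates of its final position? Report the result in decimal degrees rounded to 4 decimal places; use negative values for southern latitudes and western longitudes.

latitude 55.1472°, longitude 49.1047°

Apply the spherical direct solution leg by leg, carrying full precision between legs.
Leg 1: from (64.4473°, 107.7150°), δ = 1961.4/3958.8 = 0.495453 rad, θ = 283° → φ = 57.1227°, λ = 49.1348°.
Leg 2: from (57.1227°, 49.1348°), δ = 136.5/3958.8 = 0.034480 rad, θ = 180.5° → φ = 55.1472°, λ = 49.1047°.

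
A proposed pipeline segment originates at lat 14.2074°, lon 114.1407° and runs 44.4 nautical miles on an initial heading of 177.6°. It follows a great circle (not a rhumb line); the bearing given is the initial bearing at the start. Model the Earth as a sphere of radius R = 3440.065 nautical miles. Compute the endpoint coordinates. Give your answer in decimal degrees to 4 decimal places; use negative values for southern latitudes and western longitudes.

δ = 44.4/3440.065 = 0.012907 rad (0.7395°).
Start latitude φ₁ = 0.247966 rad; initial bearing θ = 3.099705 rad.
sin φ₂ = sin φ₁ cos δ + cos φ₁ sin δ cos θ = (0.245433)(0.999917) + (0.969414)(0.012906)(-0.999123) = 0.232912
φ₂ = asin(0.232912) = 0.235070 rad = 13.4685°.
For the longitude increment, Δλ = atan2( sin θ sin δ cos φ₁, cos δ − sin φ₁ sin φ₂ ) = atan2(0.000524, 0.942753) = 0.0318°.
λ₂ = 114.1407° + 0.0318° = 114.1725°.

latitude 13.4685°, longitude 114.1725°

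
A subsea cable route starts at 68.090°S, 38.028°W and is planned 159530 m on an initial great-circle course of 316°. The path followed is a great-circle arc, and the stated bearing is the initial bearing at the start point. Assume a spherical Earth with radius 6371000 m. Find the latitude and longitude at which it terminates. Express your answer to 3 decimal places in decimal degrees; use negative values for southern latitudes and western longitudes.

δ = 159530/6371000 = 0.025040 rad (1.4347°).
Start latitude φ₁ = -1.188395 rad; initial bearing θ = 5.515240 rad.
sin φ₂ = sin φ₁ cos δ + cos φ₁ sin δ cos θ = (-0.927771)(0.999687) + (0.373150)(0.025037)(0.719340) = -0.920760
φ₂ = asin(-0.920760) = -1.170023 rad = -67.037°.
For the longitude increment, Δλ = atan2( sin θ sin δ cos φ₁, cos δ − sin φ₁ sin φ₂ ) = atan2(-0.006490, 0.145432) = -2.555°.
λ₂ = -38.028° + -2.555° = -40.583°.

latitude -67.037°, longitude -40.583°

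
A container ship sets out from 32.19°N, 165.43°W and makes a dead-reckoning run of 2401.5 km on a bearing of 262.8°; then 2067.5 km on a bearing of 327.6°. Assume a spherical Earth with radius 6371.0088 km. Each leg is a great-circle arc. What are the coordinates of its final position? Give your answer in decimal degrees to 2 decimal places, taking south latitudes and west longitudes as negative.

Apply the spherical direct solution leg by leg, carrying full precision between legs.
Leg 1: from (32.19°, -165.43°), δ = 2401.5/6371.0088 = 0.376942 rad, θ = 262.8° → φ = 27.15°, λ = 170.34°.
Leg 2: from (27.15°, 170.34°), δ = 2067.5/6371.0088 = 0.324517 rad, θ = 327.6° → φ = 42.22°, λ = 157.00°.

latitude 42.22°, longitude 157.00°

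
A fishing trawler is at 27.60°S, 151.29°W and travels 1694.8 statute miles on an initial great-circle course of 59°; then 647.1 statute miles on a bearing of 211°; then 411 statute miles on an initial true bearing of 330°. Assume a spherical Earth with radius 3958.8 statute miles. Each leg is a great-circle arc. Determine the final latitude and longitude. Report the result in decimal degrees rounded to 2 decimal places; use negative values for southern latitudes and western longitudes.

latitude -16.20°, longitude -138.09°

Apply the spherical direct solution leg by leg, carrying full precision between legs.
Leg 1: from (-27.60°, -151.29°), δ = 1694.8/3958.8 = 0.428110 rad, θ = 59° → φ = -13.41°, λ = -129.83°.
Leg 2: from (-13.41°, -129.83°), δ = 647.1/3958.8 = 0.163459 rad, θ = 211° → φ = -21.38°, λ = -135.00°.
Leg 3: from (-21.38°, -135.00°), δ = 411/3958.8 = 0.103819 rad, θ = 330° → φ = -16.20°, λ = -138.09°.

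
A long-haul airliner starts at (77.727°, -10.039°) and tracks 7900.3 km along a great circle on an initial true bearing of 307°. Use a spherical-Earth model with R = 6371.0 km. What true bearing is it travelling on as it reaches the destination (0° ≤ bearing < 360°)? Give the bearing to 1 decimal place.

final bearing 190.9°

δ = 7900.3/6371 = 1.240041 rad (71.0491°).
Converting: φ₁ = 1.356592 rad, θ = 5.358161 rad.
Applying the spherical law of cosines for sides, sin φ₂ = sin φ₁ cos δ + cos φ₁ sin δ cos θ = 0.438329, so φ₂ = 25.997°.
For the longitude increment, Δλ = atan2( sin θ sin δ cos φ₁, cos δ − sin φ₁ sin φ₂ ) = atan2(-0.160564, -0.103554) = -122.820°.
λ₂ = -10.039° + -122.820° = -132.859°.
The forward bearing on arrival equals the back-azimuth from the destination plus 180°.
Back-azimuth from P₂ (26.0°, -132.9°) to P₁ (77.7°, -10.0°), with Δλ' = λ₁ − λ₂ = 122.8°: atan2( sin Δλ' cos φ₁ , cos φ₂ sin φ₁ − sin φ₂ cos φ₁ cos Δλ' ) = 10.9°.
Final bearing = (10.9° + 180°) mod 360° = 190.9°.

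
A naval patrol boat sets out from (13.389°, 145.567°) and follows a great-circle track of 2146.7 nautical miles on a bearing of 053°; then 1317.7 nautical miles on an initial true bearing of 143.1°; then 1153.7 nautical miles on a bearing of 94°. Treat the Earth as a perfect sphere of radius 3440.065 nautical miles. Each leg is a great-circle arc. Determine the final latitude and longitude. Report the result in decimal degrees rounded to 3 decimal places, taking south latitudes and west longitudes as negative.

latitude 11.688°, longitude -148.097°

Apply the spherical direct solution leg by leg, carrying full precision between legs.
Leg 1: from (13.389°, 145.567°), δ = 2146.7/3440.065 = 0.624029 rad, θ = 53° → φ = 32.006°, λ = 178.955°.
Leg 2: from (32.006°, 178.955°), δ = 1317.7/3440.065 = 0.383045 rad, θ = 143.1° → φ = 13.777°, λ = -167.686°.
Leg 3: from (13.777°, -167.686°), δ = 1153.7/3440.065 = 0.335372 rad, θ = 94° → φ = 11.688°, λ = -148.097°.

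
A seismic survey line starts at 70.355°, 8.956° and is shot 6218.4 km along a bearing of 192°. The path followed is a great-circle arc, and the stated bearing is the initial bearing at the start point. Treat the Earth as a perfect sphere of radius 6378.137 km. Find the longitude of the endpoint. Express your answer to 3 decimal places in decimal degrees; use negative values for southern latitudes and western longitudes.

longitude -1.299°

The arc subtends δ = 6218.4/6378.137 = 0.974956 rad at the centre.
Start latitude φ₁ = 1.227926 rad; initial bearing θ = 3.351032 rad.
Applying the spherical law of cosines for sides, sin φ₂ = sin φ₁ cos δ + cos φ₁ sin δ cos θ = 0.256362, so φ₂ = 14.854°.
For the longitude increment, Δλ = atan2( sin θ sin δ cos φ₁, cos δ − sin φ₁ sin φ₂ ) = atan2(-0.057853, 0.319765) = -10.255°.
Hence λ₂ = 8.956° + -10.255° = -1.299°.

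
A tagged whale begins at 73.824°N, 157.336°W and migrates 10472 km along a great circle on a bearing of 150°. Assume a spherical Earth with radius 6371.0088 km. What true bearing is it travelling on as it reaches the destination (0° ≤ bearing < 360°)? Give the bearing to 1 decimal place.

The arc subtends δ = 10472/6371.0088 = 1.643696 rad at the centre.
Converting: φ₁ = 1.288472 rad, θ = 2.617994 rad.
Destination latitude: φ₂ = arcsin( sin φ₁ cos δ + cos φ₁ sin δ cos θ ) = arcsin(-0.310576) = -18.094°.
Then Δλ = atan2(0.138924, 0.225445) = 0.552263 rad, from sin θ sin δ cos φ₁ over cos δ − sin φ₁ sin φ₂.
λ₂ = -157.336° + 31.642° = -125.694°.
The forward bearing on arrival equals the back-azimuth from the destination plus 180°.
Back-azimuth from P₂ (-18.1°, -125.7°) to P₁ (73.8°, -157.3°), with Δλ' = λ₁ − λ₂ = -31.6°: atan2( sin Δλ' cos φ₁ , cos φ₂ sin φ₁ − sin φ₂ cos φ₁ cos Δλ' ) = 351.6°.
Final bearing = (351.6° + 180°) mod 360° = 171.6°.

final bearing 171.6°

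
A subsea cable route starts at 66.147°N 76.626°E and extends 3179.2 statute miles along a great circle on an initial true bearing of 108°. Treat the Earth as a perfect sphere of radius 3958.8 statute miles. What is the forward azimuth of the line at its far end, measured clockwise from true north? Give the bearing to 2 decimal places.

final bearing 152.69°

Central angle δ = d/R = 0.803072 rad.
Start latitude φ₁ = 1.154483 rad; initial bearing θ = 1.884956 rad.
sin φ₂ = sin φ₁ cos δ + cos φ₁ sin δ cos θ = (0.914586)(0.694500) + (0.404391)(0.719493)(-0.309017) = 0.545269
φ₂ = asin(0.545269) = 0.576710 rad = 33.043°.
Then Δλ = atan2(0.276716, 0.195804) = 0.954988 rad, from sin θ sin δ cos φ₁ over cos δ − sin φ₁ sin φ₂.
λ₂ = 76.626° + 54.717° = 131.343°.
The forward bearing on arrival equals the back-azimuth from the destination plus 180°.
Back-azimuth from P₂ (33.04°, 131.34°) to P₁ (66.15°, 76.63°), with Δλ' = λ₁ − λ₂ = -54.72°: atan2( sin Δλ' cos φ₁ , cos φ₂ sin φ₁ − sin φ₂ cos φ₁ cos Δλ' ) = 332.69°.
Final bearing = (332.69° + 180°) mod 360° = 152.69°.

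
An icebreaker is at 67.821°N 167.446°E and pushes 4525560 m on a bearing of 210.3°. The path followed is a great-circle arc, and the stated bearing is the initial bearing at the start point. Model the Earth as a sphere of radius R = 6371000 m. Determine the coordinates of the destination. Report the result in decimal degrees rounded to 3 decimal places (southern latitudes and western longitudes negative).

latitude 29.308°, longitude 145.280°

Central angle δ = d/R = 0.710337 rad.
Converting: φ₁ = 1.183700 rad, θ = 3.670427 rad.
Destination latitude: φ₂ = arcsin( sin φ₁ cos δ + cos φ₁ sin δ cos θ ) = arcsin(0.489509) = 29.308°.
Then Δλ = atan2(-0.124197, 0.304852) = -0.386869 rad, from sin θ sin δ cos φ₁ over cos δ − sin φ₁ sin φ₂.
λ₂ = λ₁ + Δλ = 145.280°.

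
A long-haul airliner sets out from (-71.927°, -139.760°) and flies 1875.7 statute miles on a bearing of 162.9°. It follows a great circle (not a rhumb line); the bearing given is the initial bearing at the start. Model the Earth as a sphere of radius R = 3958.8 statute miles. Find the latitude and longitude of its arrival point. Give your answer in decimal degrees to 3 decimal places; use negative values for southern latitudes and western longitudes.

latitude -78.881°, longitude -3.842°

Central angle δ = d/R = 0.473805 rad.
With φ₁ = -71.927° = -1.255363 rad and θ = 162.9° = 2.843141 rad:
sin φ₂ = sin φ₁ cos δ + cos φ₁ sin δ cos θ = (-0.950662)(0.889839) + (0.310228)(0.456276)(-0.955793) = -0.981228
φ₂ = asin(-0.981228) = -1.376729 rad = -78.881°.
For the longitude increment, Δλ = atan2( sin θ sin δ cos φ₁, cos δ − sin φ₁ sin φ₂ ) = atan2(0.041621, -0.042978) = 135.918°.
λ₂ = λ₁ + Δλ = -3.842°.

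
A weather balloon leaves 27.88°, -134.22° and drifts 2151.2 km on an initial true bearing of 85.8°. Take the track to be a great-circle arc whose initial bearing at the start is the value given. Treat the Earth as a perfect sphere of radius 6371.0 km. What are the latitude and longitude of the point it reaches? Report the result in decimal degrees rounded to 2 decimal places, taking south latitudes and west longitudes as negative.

latitude 27.56°, longitude -112.34°

Angular distance δ = d/R = 2151.2 / 6371 = 0.337655 rad.
With φ₁ = 27.88° = 0.486598 rad and θ = 85.8° = 1.497492 rad:
sin φ₂ = sin φ₁ cos δ + cos φ₁ sin δ cos θ = (0.467621)(0.943534) + (0.883929)(0.331275)(0.073238) = 0.462663
φ₂ = asin(0.462663) = 0.480996 rad = 27.56°.
For the longitude increment, Δλ = atan2( sin θ sin δ cos φ₁, cos δ − sin φ₁ sin φ₂ ) = atan2(0.292038, 0.727183) = 21.88°.
Hence λ₂ = -134.22° + 21.88° = -112.34°.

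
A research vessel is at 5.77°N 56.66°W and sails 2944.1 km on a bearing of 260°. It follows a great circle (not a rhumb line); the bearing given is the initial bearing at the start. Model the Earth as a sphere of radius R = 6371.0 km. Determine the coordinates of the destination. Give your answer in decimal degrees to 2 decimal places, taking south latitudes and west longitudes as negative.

latitude 0.74°, longitude -82.71°

The arc subtends δ = 2944.1/6371 = 0.462110 rad at the centre.
Converting: φ₁ = 0.100705 rad, θ = 4.537856 rad.
sin φ₂ = sin φ₁ cos δ + cos φ₁ sin δ cos θ = (0.100535)(0.895114) + (0.994933)(0.445837)(-0.173648) = 0.012964
φ₂ = asin(0.012964) = 0.012964 rad = 0.74°.
Then Δλ = atan2(-0.436840, 0.893811) = -0.454598 rad, from sin θ sin δ cos φ₁ over cos δ − sin φ₁ sin φ₂.
Hence λ₂ = -56.66° + -26.05° = -82.71°.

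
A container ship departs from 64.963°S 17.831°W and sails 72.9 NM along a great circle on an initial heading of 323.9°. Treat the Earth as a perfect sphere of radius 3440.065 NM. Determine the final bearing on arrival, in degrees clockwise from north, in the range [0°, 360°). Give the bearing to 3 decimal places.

δ = 72.9/3440.065 = 0.021191 rad (1.2142°).
With φ₁ = -64.963° = -1.133818 rad and θ = 323.9° = 5.653121 rad:
sin φ₂ = sin φ₁ cos δ + cos φ₁ sin δ cos θ = (-0.906035)(0.999775) + (0.423203)(0.021190)(0.807990) = -0.898585
φ₂ = asin(-0.898585) = -1.116535 rad = -63.973°.
Then Δλ = atan2(-0.005284, 0.185626) = -0.028457 rad, from sin θ sin δ cos φ₁ over cos δ − sin φ₁ sin φ₂.
λ₂ = λ₁ + Δλ = -19.461°.
The forward bearing on arrival equals the back-azimuth from the destination plus 180°.
Back-azimuth from P₂ (-63.973°, -19.461°) to P₁ (-64.963°, -17.831°), with Δλ' = λ₁ − λ₂ = 1.630°: atan2( sin Δλ' cos φ₁ , cos φ₂ sin φ₁ − sin φ₂ cos φ₁ cos Δλ' ) = 145.371°.
Final bearing = (145.371° + 180°) mod 360° = 325.371°.

final bearing 325.371°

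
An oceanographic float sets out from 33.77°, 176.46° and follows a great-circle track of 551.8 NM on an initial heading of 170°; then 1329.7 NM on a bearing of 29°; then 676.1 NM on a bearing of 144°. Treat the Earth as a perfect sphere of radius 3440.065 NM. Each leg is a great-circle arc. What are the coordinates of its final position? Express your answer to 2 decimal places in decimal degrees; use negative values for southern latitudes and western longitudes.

Apply the spherical direct solution leg by leg, carrying full precision between legs.
Leg 1: from (33.77°, 176.46°), δ = 551.8/3440.065 = 0.160404 rad, θ = 170° → φ = 24.71°, λ = 178.21°.
Leg 2: from (24.71°, 178.21°), δ = 1329.7/3440.065 = 0.386533 rad, θ = 29° → φ = 43.37°, λ = -167.23°.
Leg 3: from (43.37°, -167.23°), δ = 676.1/3440.065 = 0.196537 rad, θ = 144° → φ = 33.96°, λ = -159.28°.

latitude 33.96°, longitude -159.28°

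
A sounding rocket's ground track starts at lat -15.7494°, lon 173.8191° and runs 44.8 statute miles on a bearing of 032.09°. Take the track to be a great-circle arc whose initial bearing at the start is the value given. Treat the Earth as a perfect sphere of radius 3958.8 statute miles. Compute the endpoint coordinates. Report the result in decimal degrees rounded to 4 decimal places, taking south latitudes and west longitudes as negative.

latitude -15.1998°, longitude 174.1760°

Central angle δ = d/R = 0.011317 rad.
Start latitude φ₁ = -0.274879 rad; initial bearing θ = 0.560076 rad.
sin φ₂ = sin φ₁ cos δ + cos φ₁ sin δ cos θ = (-0.271430)(0.999936) + (0.962458)(0.011316)(0.847215) = -0.262186
φ₂ = asin(-0.262186) = -0.265286 rad = -15.1998°.
Then Δλ = atan2(0.005786, 0.928771) = 0.006230 rad, from sin θ sin δ cos φ₁ over cos δ − sin φ₁ sin φ₂.
λ₂ = λ₁ + Δλ = 174.1760°.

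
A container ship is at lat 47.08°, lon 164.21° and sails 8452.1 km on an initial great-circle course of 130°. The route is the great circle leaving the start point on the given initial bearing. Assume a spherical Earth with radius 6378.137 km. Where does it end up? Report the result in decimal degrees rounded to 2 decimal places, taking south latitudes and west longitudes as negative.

latitude -14.27°, longitude -145.73°

The arc subtends δ = 8452.1/6378.137 = 1.325168 rad at the centre.
Start latitude φ₁ = 0.821701 rad; initial bearing θ = 2.268928 rad.
Applying the spherical law of cosines for sides, sin φ₂ = sin φ₁ cos δ + cos φ₁ sin δ cos θ = -0.246513, so φ₂ = -14.27°.
For the longitude increment, Δλ = atan2( sin θ sin δ cos φ₁, cos δ − sin φ₁ sin φ₂ ) = atan2(0.506001, 0.423689) = 50.06°.
λ₂ = 164.21° + 50.06° = 214.27°, normalized to (−180°, 180°] → -145.73°.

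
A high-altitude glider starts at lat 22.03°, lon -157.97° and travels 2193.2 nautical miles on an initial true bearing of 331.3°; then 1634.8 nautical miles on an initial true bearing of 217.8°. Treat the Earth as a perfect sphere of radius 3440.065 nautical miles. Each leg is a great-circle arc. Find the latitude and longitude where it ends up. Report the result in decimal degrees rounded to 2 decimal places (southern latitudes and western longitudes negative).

Apply the spherical direct solution leg by leg, carrying full precision between legs.
Leg 1: from (22.03°, -157.97°), δ = 2193.2/3440.065 = 0.637546 rad, θ = 331.3° → φ = 51.76°, λ = 174.53°.
Leg 2: from (51.76°, 174.53°), δ = 1634.8/3440.065 = 0.475224 rad, θ = 217.8° → φ = 28.33°, λ = 155.95°.

latitude 28.33°, longitude 155.95°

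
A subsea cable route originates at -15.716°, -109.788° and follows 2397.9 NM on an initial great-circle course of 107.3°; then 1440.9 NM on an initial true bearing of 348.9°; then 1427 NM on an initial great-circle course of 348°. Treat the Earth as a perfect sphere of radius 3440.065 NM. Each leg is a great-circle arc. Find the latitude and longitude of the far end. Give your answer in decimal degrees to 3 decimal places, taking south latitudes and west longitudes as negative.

Apply the spherical direct solution leg by leg, carrying full precision between legs.
Leg 1: from (-15.716°, -109.788°), δ = 2397.9/3440.065 = 0.697051 rad, θ = 107.3° → φ = -23.045°, λ = -68.023°.
Leg 2: from (-23.045°, -68.023°), δ = 1440.9/3440.065 = 0.418858 rad, θ = 348.9° → φ = 0.553°, λ = -72.515°.
Leg 3: from (0.553°, -72.515°), δ = 1427/3440.065 = 0.414818 rad, θ = 348° → φ = 23.768°, λ = -77.768°.

latitude 23.768°, longitude -77.768°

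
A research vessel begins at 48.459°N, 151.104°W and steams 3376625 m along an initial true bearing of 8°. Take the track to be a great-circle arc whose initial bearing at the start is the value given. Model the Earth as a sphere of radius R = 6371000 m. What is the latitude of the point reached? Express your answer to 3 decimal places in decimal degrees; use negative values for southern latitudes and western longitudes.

Angular distance δ = d/R = 3376625 / 6371000 = 0.529999 rad.
Converting: φ₁ = 0.845769 rad, θ = 0.139626 rad.
Destination latitude: φ₂ = arcsin( sin φ₁ cos δ + cos φ₁ sin δ cos θ ) = arcsin(0.977780) = 77.899°.
Δλ = atan2( sin θ sin δ cos φ₁ , cos δ − sin φ₁ sin φ₂ ) = atan2(0.046657, 0.130958) = 0.342257 rad = 19.610°.
λ₂ = λ₁ + Δλ = -131.494°.

latitude 77.899°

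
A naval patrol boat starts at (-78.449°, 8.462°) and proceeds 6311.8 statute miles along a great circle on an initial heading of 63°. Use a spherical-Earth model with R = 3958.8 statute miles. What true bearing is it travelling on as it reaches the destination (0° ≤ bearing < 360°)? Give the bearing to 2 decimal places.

final bearing 10.35°

The arc subtends δ = 6311.8/3958.8 = 1.594372 rad at the centre.
Start latitude φ₁ = -1.369193 rad; initial bearing θ = 1.099557 rad.
sin φ₂ = sin φ₁ cos δ + cos φ₁ sin δ cos θ = (-0.979747)(-0.023574) + (0.200240)(0.999722)(0.453990) = 0.113978
φ₂ = asin(0.113978) = 0.114226 rad = 6.545°.
Δλ = atan2( sin θ sin δ cos φ₁ , cos δ − sin φ₁ sin φ₂ ) = atan2(0.178366, 0.088096) = 1.112035 rad = 63.715°.
λ₂ = 8.462° + 63.715° = 72.177°.
The forward bearing on arrival equals the back-azimuth from the destination plus 180°.
Back-azimuth from P₂ (6.54°, 72.18°) to P₁ (-78.45°, 8.46°), with Δλ' = λ₁ − λ₂ = -63.71°: atan2( sin Δλ' cos φ₁ , cos φ₂ sin φ₁ − sin φ₂ cos φ₁ cos Δλ' ) = 190.35°.
Final bearing = (190.35° + 180°) mod 360° = 10.35°.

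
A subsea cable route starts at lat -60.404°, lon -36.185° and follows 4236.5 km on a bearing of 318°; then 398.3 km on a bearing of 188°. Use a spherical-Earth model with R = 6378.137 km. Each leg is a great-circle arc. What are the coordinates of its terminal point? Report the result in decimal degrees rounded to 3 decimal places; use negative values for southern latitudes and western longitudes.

Apply the spherical direct solution leg by leg, carrying full precision between legs.
Leg 1: from (-60.404°, -36.185°), δ = 4236.5/6378.137 = 0.664222 rad, θ = 318° → φ = -27.285°, λ = -63.838°.
Leg 2: from (-27.285°, -63.838°), δ = 398.3/6378.137 = 0.062448 rad, θ = 188° → φ = -30.827°, λ = -64.418°.

latitude -30.827°, longitude -64.418°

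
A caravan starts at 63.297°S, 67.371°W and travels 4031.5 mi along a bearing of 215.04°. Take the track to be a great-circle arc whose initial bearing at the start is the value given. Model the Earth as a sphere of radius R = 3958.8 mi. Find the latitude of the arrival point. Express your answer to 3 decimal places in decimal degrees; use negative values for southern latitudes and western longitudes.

latitude -51.443°

δ = 4031.5/3958.8 = 1.018364 rad (58.3480°).
With φ₁ = -63.297° = -1.104741 rad and θ = 215.04° = 3.753156 rad:
Applying the spherical law of cosines for sides, sin φ₂ = sin φ₁ cos δ + cos φ₁ sin δ cos θ = -0.781984, so φ₂ = -51.443°.
Then Δλ = atan2(-0.219625, -0.173824) = -2.240308 rad, from sin θ sin δ cos φ₁ over cos δ − sin φ₁ sin φ₂.
λ₂ = -67.371° + -128.360° = -195.731°, normalized to (−180°, 180°] → 164.269°.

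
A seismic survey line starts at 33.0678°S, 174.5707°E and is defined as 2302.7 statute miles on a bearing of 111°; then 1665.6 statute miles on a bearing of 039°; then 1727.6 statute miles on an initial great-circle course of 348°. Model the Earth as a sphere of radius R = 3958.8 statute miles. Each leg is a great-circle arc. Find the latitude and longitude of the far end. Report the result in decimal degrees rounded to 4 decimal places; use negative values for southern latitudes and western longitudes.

latitude 5.9605°, longitude -133.8994°

Apply the spherical direct solution leg by leg, carrying full precision between legs.
Leg 1: from (-33.0678°, 174.5707°), δ = 2302.7/3958.8 = 0.581666 rad, θ = 111° → φ = -38.3821°, λ = -144.5601°.
Leg 2: from (-38.3821°, -144.5601°), δ = 1665.6/3958.8 = 0.420734 rad, θ = 39° → φ = -18.5384°, λ = -128.8303°.
Leg 3: from (-18.5384°, -128.8303°), δ = 1727.6/3958.8 = 0.436395 rad, θ = 348° → φ = 5.9605°, λ = -133.8994°.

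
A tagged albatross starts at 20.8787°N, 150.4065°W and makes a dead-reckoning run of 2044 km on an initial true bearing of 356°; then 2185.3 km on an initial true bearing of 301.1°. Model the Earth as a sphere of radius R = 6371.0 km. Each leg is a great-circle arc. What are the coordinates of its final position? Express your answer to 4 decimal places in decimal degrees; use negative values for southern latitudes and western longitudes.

latitude 46.8797°, longitude -176.9508°

Apply the spherical direct solution leg by leg, carrying full precision between legs.
Leg 1: from (20.8787°, -150.4065°), δ = 2044/6371 = 0.320829 rad, θ = 356° → φ = 39.2077°, λ = -152.0333°.
Leg 2: from (39.2077°, -152.0333°), δ = 2185.3/6371 = 0.343007 rad, θ = 301.1° → φ = 46.8797°, λ = -176.9508°.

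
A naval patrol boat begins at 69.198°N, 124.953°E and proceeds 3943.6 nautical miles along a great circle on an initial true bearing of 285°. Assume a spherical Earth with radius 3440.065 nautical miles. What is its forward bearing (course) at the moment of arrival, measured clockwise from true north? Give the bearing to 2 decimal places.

final bearing 202.85°

Central angle δ = d/R = 1.146374 rad.
Converting: φ₁ = 1.207733 rad, θ = 4.974188 rad.
Destination latitude: φ₂ = arcsin( sin φ₁ cos δ + cos φ₁ sin δ cos θ ) = arcsin(0.468713) = 27.951°.
For the longitude increment, Δλ = atan2( sin θ sin δ cos φ₁, cos δ − sin φ₁ sin φ₂ ) = atan2(-0.312603, -0.026364) = -94.821°.
λ₂ = λ₁ + Δλ = 30.132°.
The forward bearing on arrival equals the back-azimuth from the destination plus 180°.
Back-azimuth from P₂ (27.95°, 30.13°) to P₁ (69.20°, 124.95°), with Δλ' = λ₁ − λ₂ = 94.82°: atan2( sin Δλ' cos φ₁ , cos φ₂ sin φ₁ − sin φ₂ cos φ₁ cos Δλ' ) = 22.85°.
Final bearing = (22.85° + 180°) mod 360° = 202.85°.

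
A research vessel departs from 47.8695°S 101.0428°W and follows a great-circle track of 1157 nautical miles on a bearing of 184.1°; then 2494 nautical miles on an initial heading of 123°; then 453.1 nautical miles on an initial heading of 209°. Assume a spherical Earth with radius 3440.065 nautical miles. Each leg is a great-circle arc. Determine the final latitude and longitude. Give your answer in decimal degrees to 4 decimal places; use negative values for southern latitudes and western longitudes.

Apply the spherical direct solution leg by leg, carrying full precision between legs.
Leg 1: from (-47.8695°, -101.0428°), δ = 1157/3440.065 = 0.336331 rad, θ = 184.1° → φ = -67.0564°, λ = -104.5130°.
Leg 2: from (-67.0564°, -104.5130°), δ = 2494/3440.065 = 0.724986 rad, θ = 123° → φ = -56.1074°, λ = -10.3167°.
Leg 3: from (-56.1074°, -10.3167°), δ = 453.1/3440.065 = 0.131713 rad, θ = 209° → φ = -62.4922°, λ = -18.2404°.

latitude -62.4922°, longitude -18.2404°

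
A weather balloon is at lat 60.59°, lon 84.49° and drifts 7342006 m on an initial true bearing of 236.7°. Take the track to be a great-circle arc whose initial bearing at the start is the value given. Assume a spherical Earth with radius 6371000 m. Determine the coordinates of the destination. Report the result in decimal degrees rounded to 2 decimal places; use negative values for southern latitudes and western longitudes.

latitude 6.18°, longitude 34.30°

Central angle δ = d/R = 1.152410 rad.
Start latitude φ₁ = 1.057495 rad; initial bearing θ = 4.131194 rad.
Applying the spherical law of cosines for sides, sin φ₂ = sin φ₁ cos δ + cos φ₁ sin δ cos θ = 0.107581, so φ₂ = 6.18°.
For the longitude increment, Δλ = atan2( sin θ sin δ cos φ₁, cos δ − sin φ₁ sin φ₂ ) = atan2(-0.375027, 0.312570) = -50.19°.
λ₂ = λ₁ + Δλ = 34.30°.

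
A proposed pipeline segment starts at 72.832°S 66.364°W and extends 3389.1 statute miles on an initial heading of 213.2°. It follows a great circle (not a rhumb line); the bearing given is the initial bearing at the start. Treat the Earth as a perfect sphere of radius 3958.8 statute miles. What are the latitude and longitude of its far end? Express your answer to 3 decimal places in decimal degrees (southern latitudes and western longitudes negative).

latitude -54.365°, longitude 158.857°

δ = 3389.1/3958.8 = 0.856093 rad (49.0505°).
Start latitude φ₁ = -1.271158 rad; initial bearing θ = 3.721042 rad.
sin φ₂ = sin φ₁ cos δ + cos φ₁ sin δ cos θ = (-0.955443)(0.655394) + (0.295174)(0.755288)(-0.836764) = -0.812741
φ₂ = asin(-0.812741) = -0.948841 rad = -54.365°.
Δλ = atan2( sin θ sin δ cos φ₁ , cos δ − sin φ₁ sin φ₂ ) = atan2(-0.122075, -0.121134) = -2.352329 rad = -134.779°.
λ₂ = -66.364° + -134.779° = -201.143°, normalized to (−180°, 180°] → 158.857°.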